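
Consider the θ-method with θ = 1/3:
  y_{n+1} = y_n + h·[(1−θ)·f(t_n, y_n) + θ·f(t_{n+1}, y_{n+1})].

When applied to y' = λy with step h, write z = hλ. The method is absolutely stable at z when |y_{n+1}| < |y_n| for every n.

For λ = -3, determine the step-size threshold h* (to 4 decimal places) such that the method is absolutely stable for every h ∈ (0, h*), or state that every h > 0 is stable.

On y'=λy, z=hλ:
  y_{n+1} = y_n + z·[2/3·y_n + 1/3·y_{n+1}] ⇒ (1 − 1/3z)y_{n+1} = (1 + 2/3z)y_n
  ⇒ R(z) = (1 + 2/3z)/(1 − 1/3z).

Solve |R(x)|<1 on ℝ⁻.
x=-0.76: |R|=0.3936
R=−1: 1+2/3x = −1+1/3x ⇒ -1/3x=2 ⇒ x=2/(-1/3)=-6.0000
Confirm numerically:
  x=-5.721: |R|=0.96801 <1
  x=-4.911: |R|=0.86234 <1
  x=-4.624: |R|=0.81952 <1
  x=-3.546: |R|=0.62511 <1
  x=-6.376: |R|=1.04010 >1
  x=-6.353: |R|=1.03774 >1
  x=-6.183: |R|=1.01993 >1
So |R|<1 on (-6.0000, 0).

(-6.0000,0); λ=-3 ⇒ h* = (6)/3 = 2.0000.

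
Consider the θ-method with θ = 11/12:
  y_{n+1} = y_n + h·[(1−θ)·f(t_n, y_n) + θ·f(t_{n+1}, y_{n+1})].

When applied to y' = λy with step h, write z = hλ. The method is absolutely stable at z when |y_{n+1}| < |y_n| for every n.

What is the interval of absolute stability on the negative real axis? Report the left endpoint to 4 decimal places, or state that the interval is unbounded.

(−∞, 0) — no finite endpoint.

Set f=λy, z=hλ:
  y_{n+1} = y_n + z·[1/12·y_n + 11/12·y_{n+1}] ⇒ (1 − 11/12z)y_{n+1} = (1 + 1/12z)y_n
  Hence R(z) = (1 + 1/12z)/(1 − 11/12z).

Find x<0 with |R(x)|<1.
x=-0.79: |R|=0.5418
x=-2: |R|=0.2941
x=-10: |R|=0.0164
x=-100: |R|=0.0791
θ=11/12≥1/2 ⇒ |1+1/12x|<|1−11/12x| ∀x<0 ⇒ stable on all of ℝ⁻.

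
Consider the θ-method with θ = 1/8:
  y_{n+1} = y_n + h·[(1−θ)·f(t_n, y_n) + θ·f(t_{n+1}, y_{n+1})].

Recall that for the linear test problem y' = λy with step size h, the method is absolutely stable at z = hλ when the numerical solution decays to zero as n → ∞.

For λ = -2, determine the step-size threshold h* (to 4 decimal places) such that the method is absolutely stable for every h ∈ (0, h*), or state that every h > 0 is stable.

Set f=λy, z=hλ:
  y_{n+1} = y_n + z·[7/8·y_n + 1/8·y_{n+1}] ⇒ (1 − 1/8z)y_{n+1} = (1 + 7/8z)y_n
  R(z) = (1 + 7/8z)/(1 − 1/8z).

Boundary: |R(x)|=1, x<0.
x=-0.76: |R|=0.3059
R=−1: 1+7/8x = −1+1/8x ⇒ -3/4x=2 ⇒ x=2/(-3/4)=-2.6667
Confirm numerically:
  x=-2.584: |R|=0.95314 <1
  x=-1.380: |R|=0.17697 <1
  x=-1.133: |R|=0.00756 <1
  x=-1.130: |R|=0.00986 <1
  x=-3.195: |R|=1.28316 >1
  x=-3.106: |R|=1.23735 >1
So |R|<1 on (-2.6667, 0).

(-2.6667,0); λ=-2 ⇒ h* = (8/3)/2 = 1.3333.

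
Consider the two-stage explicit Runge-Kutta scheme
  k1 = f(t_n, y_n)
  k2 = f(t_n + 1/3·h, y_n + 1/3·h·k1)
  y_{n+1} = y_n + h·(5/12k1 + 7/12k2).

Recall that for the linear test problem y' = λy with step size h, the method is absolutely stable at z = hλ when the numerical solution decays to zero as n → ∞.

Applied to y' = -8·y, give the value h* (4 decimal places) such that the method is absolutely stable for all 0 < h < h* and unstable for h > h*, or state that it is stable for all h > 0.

On y'=λy, z=hλ:
  k1=λy_n ⇒ h·k1=z·y_n;  k2=λ(1+1/3z)y_n ⇒ h·k2=z(1+1/3z)y_n
  y_{n+1}/y_n = 1 + 5/12z + 7/12z(1+1/3z) = 1 + z + 7/36z²
  ⇒ R(z) = 1 + z + 7/36z².

Solve |R(x)|<1 on ℝ⁻.
x=-0.78: |R|=0.3383
R=1: x+7/36x²=0 ⇒ x=−36/7=-5.1429; min R=1−1/(4·7/36)=-0.2857>−1
Confirm numerically:
  x=-3.078: |R|=0.23582 <1
  x=-3.043: |R|=0.24247 <1
  x=-2.582: |R|=0.28569 <1
  x=-5.473: |R|=1.35134 >1
  x=-5.459: |R|=1.33558 >1
  x=-5.318: |R|=1.18111 >1
So |R|<1 on (-5.1429, 0).

(-5.1429,0); λ=-8 ⇒ h* = (36/7)/8 = 0.6429.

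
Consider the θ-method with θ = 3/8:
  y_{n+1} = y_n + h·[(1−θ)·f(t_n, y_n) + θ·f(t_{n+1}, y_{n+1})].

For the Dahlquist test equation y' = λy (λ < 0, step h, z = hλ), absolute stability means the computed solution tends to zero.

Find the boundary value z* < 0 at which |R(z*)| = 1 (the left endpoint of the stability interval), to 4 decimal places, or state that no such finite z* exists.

z* = -8.0000.

Set f=λy, z=hλ:
  y_{n+1} = y_n + z·[5/8·y_n + 3/8·y_{n+1}] ⇒ (1 − 3/8z)y_{n+1} = (1 + 5/8z)y_n
  ⇒ R(z) = (1 + 5/8z)/(1 − 3/8z).

Solve |R(x)|<1 on ℝ⁻.
x=-0.51: |R|=0.5719
R=−1: 1+5/8x = −1+3/8x ⇒ -1/4x=2 ⇒ x=2/(-1/4)=-8.0000
Confirm numerically:
  x=-7.219: |R|=0.94733 <1
  x=-6.579: |R|=0.89754 <1
  x=-3.503: |R|=0.51407 <1
  x=-8.585: |R|=1.03466 >1
  x=-8.555: |R|=1.03297 >1
  x=-8.061: |R|=1.00379 >1
Interval (-8.0000, 0).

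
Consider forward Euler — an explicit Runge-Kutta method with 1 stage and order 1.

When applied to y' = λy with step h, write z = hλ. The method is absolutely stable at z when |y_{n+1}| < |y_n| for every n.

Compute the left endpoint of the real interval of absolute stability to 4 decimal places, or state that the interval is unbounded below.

z* = -2.0000.

Set f=λy, z=hλ:
  order 1, 1-stage ⇒ R(z)=1+z
  (e.g. R(-1.58)=-0.58000, |R|=0.58000)

Need |R(x)|<1, x<0.
x=-1.58: |R|=0.5800
|R(-1.3)|=0.3000 |R(-1.26)|=0.2600 |R(-0.65)|=0.3500
Bisect:
  x_lo=-2.3634 |R|=1.3634  x_hi=-0.1111 |R|=0.8889
  mid=-1.23724 |R|=0.23724 →hi
  mid=-1.80034 |R|=0.80034 →hi
  mid=-2.08188 |R|=1.08188 →lo
  mid=-1.94111 |R|=0.94111 →hi
  mid=-2.01149 |R|=1.01149 →lo
  mid=-1.97630 |R|=0.97630 →hi
  mid=-1.99390 |R|=0.99390 →hi
  ...
  [-2.00008,-1.99995] ⇒ x*=-2.0000
Stable set (-2.0000, 0).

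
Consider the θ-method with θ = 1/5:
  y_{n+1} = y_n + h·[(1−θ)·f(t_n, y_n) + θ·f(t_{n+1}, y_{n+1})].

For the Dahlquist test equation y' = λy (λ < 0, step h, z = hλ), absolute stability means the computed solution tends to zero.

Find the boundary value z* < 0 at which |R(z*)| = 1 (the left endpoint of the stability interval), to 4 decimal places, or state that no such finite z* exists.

On y'=λy, z=hλ:
  y_{n+1} = y_n + z·[4/5·y_n + 1/5·y_{n+1}] ⇒ (1 − 1/5z)y_{n+1} = (1 + 4/5z)y_n
  R(z) = (1 + 4/5z)/(1 − 1/5z).

Find x<0 with |R(x)|<1.
x=-0.78: |R|=0.3253
R=−1: 1+4/5x = −1+1/5x ⇒ -3/5x=2 ⇒ x=2/(-3/5)=-3.3333
Confirm numerically:
  x=-3.102: |R|=0.91434 <1
  x=-1.840: |R|=0.34503 <1
  x=-1.722: |R|=0.28087 <1
  x=-1.701: |R|=0.26921 <1
  x=-3.700: |R|=1.12644 >1
  x=-3.670: |R|=1.11649 >1
  x=-3.458: |R|=1.04422 >1
So |R|<1 on (-3.3333, 0).

left endpoint -3.3333.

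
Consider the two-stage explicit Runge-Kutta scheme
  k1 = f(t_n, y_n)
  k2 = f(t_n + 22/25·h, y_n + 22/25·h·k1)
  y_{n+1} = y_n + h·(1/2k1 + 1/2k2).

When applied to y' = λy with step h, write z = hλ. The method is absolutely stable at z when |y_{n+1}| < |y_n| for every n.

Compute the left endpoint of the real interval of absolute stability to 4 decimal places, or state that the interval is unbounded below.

left endpoint -2.2727.

On y'=λy, z=hλ:
  k1=λy_n ⇒ h·k1=z·y_n;  k2=λ(1+22/25z)y_n ⇒ h·k2=z(1+22/25z)y_n
  y_{n+1}/y_n = 1 + 1/2z + 1/2z(1+22/25z) = 1 + z + 11/25z²
  Hence R(z) = 1 + z + 11/25z².

Find x<0 with |R(x)|<1.
x=-1.57: |R|=0.5146
R=1: x+11/25x²=0 ⇒ x=−25/11=-2.2727; min R=1−1/(4·11/25)=0.4318>−1
Confirm numerically:
  x=-2.144: |R|=0.87856 <1
  x=-2.107: |R|=0.84636 <1
  x=-1.930: |R|=0.70896 <1
  x=-1.322: |R|=0.44698 <1
  x=-2.824: |R|=1.68499 >1
  x=-2.744: |R|=1.56900 >1
  x=-2.473: |R|=1.21792 >1
Interval (-2.2727, 0).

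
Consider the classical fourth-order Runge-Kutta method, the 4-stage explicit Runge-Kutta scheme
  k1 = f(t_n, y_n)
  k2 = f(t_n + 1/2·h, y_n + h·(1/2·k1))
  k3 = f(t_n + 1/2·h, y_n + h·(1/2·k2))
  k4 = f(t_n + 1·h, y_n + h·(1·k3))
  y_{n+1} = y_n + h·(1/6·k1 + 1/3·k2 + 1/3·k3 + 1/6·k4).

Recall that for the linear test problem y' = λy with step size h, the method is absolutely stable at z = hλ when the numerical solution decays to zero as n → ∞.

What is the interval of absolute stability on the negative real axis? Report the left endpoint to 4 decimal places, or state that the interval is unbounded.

(-2.7853, 0).

Set f=λy, z=hλ:
  order 4, 4-stage ⇒ R(z)=1+z+z^2/2+z^3/6+z^4/24
  (e.g. R(-0.75)=0.47412, |R|=0.47412)

Boundary: |R(x)|=1, x<0.
x=-0.75: |R|=0.4741
|R(-2.37)|=0.5343 |R(-2.23)|=0.4386 |R(-1.44)|=0.2783
Bisect:
  x_lo=-3.5678 |R|=2.9789  x_hi=-0.3557 |R|=0.7008
  mid=-1.96173 |R|=0.32130 →hi
  mid=-2.76476 |R|=0.96948 →hi
  mid=-3.16628 |R|=1.74368 →lo
  mid=-2.96552 |R|=1.30751 →lo
  mid=-2.86514 |R|=1.12721 →lo
  mid=-2.81495 |R|=1.04564 →lo
  mid=-2.78986 |R|=1.00690 →lo
  mid=-2.77731 |R|=0.98803 →hi
  ...
  [-2.78535,-2.78515] ⇒ x*=-2.7853
Interval (-2.7853, 0).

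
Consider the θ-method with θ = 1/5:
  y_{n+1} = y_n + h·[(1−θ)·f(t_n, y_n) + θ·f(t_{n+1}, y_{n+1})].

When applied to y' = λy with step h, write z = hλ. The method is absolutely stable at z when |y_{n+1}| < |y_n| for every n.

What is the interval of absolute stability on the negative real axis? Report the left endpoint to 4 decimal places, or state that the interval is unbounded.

z∈(-3.3333,0).

With y'=λy (z=hλ):
  y_{n+1} = y_n + z·[4/5·y_n + 1/5·y_{n+1}] ⇒ (1 − 1/5z)y_{n+1} = (1 + 4/5z)y_n
  so R(z) = (1 + 4/5z)/(1 − 1/5z).

Solve |R(x)|<1 on ℝ⁻.
x=-0.61: |R|=0.4563
R=−1: 1+4/5x = −1+1/5x ⇒ -3/5x=2 ⇒ x=2/(-3/5)=-3.3333
Confirm numerically:
  x=-1.931: |R|=0.39302 <1
  x=-1.852: |R|=0.35143 <1
  x=-1.510: |R|=0.15975 <1
  x=-3.848: |R|=1.17450 >1
  x=-3.750: |R|=1.14286 >1
Interval (-3.3333, 0).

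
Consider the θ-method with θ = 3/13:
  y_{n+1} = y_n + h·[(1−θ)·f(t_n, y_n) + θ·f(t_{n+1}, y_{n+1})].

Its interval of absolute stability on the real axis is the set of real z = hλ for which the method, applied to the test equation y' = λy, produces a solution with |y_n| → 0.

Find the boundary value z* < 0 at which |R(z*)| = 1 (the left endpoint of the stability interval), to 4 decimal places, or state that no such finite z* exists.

left endpoint -3.7143.

On y'=λy, z=hλ:
  y_{n+1} = y_n + z·[10/13·y_n + 3/13·y_{n+1}] ⇒ (1 − 3/13z)y_{n+1} = (1 + 10/13z)y_n
  so R(z) = (1 + 10/13z)/(1 − 3/13z).

Solve |R(x)|<1 on ℝ⁻.
x=-0.97: |R|=0.2074
R=−1: 1+10/13x = −1+3/13x ⇒ -7/13x=2 ⇒ x=2/(-7/13)=-3.7143
Confirm numerically:
  x=-3.328: |R|=0.88235 <1
  x=-3.115: |R|=0.81226 <1
  x=-1.665: |R|=0.20283 <1
  x=-1.588: |R|=0.16213 <1
  x=-4.153: |R|=1.12063 >1
  x=-4.108: |R|=1.10883 >1
Stable set (-3.7143, 0).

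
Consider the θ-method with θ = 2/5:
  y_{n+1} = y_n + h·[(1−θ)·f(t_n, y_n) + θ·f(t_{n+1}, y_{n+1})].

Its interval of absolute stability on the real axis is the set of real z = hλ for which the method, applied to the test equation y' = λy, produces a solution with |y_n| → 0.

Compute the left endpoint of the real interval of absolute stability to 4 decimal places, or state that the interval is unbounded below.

z* = -10.0000.

Test eqn y'=λy, z=hλ:
  y_{n+1} = y_n + z·[3/5·y_n + 2/5·y_{n+1}] ⇒ (1 − 2/5z)y_{n+1} = (1 + 3/5z)y_n
  Hence R(z) = (1 + 3/5z)/(1 − 2/5z).

Find x<0 with |R(x)|<1.
x=-1.26: |R|=0.1622
R=−1: 1+3/5x = −1+2/5x ⇒ -1/5x=2 ⇒ x=2/(-1/5)=-10.0000
Confirm numerically:
  x=-8.608: |R|=0.93734 <1
  x=-7.491: |R|=0.87444 <1
  x=-7.186: |R|=0.85474 <1
  x=-10.362: |R|=1.01407 >1
  x=-10.315: |R|=1.01229 >1
Stable set (-10.0000, 0).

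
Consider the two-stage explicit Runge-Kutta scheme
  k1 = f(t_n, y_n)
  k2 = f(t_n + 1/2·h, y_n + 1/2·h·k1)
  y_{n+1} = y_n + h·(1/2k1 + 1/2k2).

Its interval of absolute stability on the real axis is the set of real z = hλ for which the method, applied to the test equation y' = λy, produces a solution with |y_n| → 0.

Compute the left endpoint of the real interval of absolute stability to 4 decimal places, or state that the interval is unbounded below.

On y'=λy, z=hλ:
  k1=λy_n ⇒ h·k1=z·y_n;  k2=λ(1+1/2z)y_n ⇒ h·k2=z(1+1/2z)y_n
  y_{n+1}/y_n = 1 + 1/2z + 1/2z(1+1/2z) = 1 + z + 1/4z²
  ⇒ R(z) = 1 + z + 1/4z².

Solve |R(x)|<1 on ℝ⁻.
x=-1.39: |R|=0.0930
R=1: x+1/4x²=0 ⇒ x=−4=-4.0000; min R=1−1/(4·1/4)=0.0000>−1
Confirm numerically:
  x=-3.559: |R|=0.60762 <1
  x=-3.180: |R|=0.34810 <1
  x=-3.170: |R|=0.34223 <1
  x=-2.532: |R|=0.07076 <1
  x=-4.511: |R|=1.57628 >1
  x=-4.311: |R|=1.33518 >1
  x=-4.193: |R|=1.20231 >1
Interval (-4.0000, 0).

z* = -4.0000.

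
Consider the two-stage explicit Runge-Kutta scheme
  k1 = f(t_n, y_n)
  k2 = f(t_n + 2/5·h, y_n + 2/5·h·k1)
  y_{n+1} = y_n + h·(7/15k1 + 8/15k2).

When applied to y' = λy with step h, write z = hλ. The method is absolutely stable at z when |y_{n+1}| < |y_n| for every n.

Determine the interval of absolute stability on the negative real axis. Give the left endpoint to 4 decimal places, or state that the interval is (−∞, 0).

Test eqn y'=λy, z=hλ:
  k1=λy_n ⇒ h·k1=z·y_n;  k2=λ(1+2/5z)y_n ⇒ h·k2=z(1+2/5z)y_n
  y_{n+1}/y_n = 1 + 7/15z + 8/15z(1+2/5z) = 1 + z + 16/75z²
  Hence R(z) = 1 + z + 16/75z².

Boundary: |R(x)|=1, x<0.
x=-1.28: |R|=0.0695
R=1: x+16/75x²=0 ⇒ x=−75/16=-4.6875; min R=1−1/(4·16/75)=-0.1719>−1
Confirm numerically:
  x=-4.035: |R|=0.43833 <1
  x=-3.700: |R|=0.22053 <1
  x=-2.448: |R|=0.16956 <1
  x=-5.131: |R|=1.48546 >1
  x=-5.037: |R|=1.37556 >1
Interval (-4.6875, 0).

z∈(-4.6875,0).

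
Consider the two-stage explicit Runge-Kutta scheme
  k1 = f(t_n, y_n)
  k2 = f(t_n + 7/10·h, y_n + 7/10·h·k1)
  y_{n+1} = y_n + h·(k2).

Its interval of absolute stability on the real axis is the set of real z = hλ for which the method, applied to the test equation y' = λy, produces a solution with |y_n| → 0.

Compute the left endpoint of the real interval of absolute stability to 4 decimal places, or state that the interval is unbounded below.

z* = -1.4286.

Set f=λy, z=hλ:
  k1=λy_n ⇒ h·k1=z·y_n;  k2=λ(1+7/10z)y_n ⇒ h·k2=z(1+7/10z)y_n
  y_{n+1}/y_n = 1 + z(1+7/10z) = 1 + z + 7/10z²
  ⇒ R(z) = 1 + z + 7/10z².

Need |R(x)|<1, x<0.
x=-1.77: |R|=1.4230
R=1: x+7/10x²=0 ⇒ x=−10/7=-1.4286; min R=1−1/(4·7/10)=0.6429>−1
Confirm numerically:
  x=-0.689: |R|=0.64330 <1
  x=-0.635: |R|=0.64726 <1
  x=-0.576: |R|=0.65624 <1
  x=-1.899: |R|=1.62534 >1
  x=-1.538: |R|=1.11781 >1
Stable set (-1.4286, 0).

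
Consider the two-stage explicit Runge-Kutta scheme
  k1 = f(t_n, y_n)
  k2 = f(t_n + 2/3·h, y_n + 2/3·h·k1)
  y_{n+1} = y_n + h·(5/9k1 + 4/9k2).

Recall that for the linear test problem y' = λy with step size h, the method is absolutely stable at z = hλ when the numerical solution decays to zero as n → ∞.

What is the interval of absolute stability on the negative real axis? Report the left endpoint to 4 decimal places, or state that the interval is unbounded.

On y'=λy, z=hλ:
  k1=λy_n ⇒ h·k1=z·y_n;  k2=λ(1+2/3z)y_n ⇒ h·k2=z(1+2/3z)y_n
  y_{n+1}/y_n = 1 + 5/9z + 4/9z(1+2/3z) = 1 + z + 8/27z²
  ⇒ R(z) = 1 + z + 8/27z².

Find x<0 with |R(x)|<1.
x=-1.39: |R|=0.1825
R=1: x+8/27x²=0 ⇒ x=−27/8=-3.3750; min R=1−1/(4·8/27)=0.1562>−1
Confirm numerically:
  x=-2.871: |R|=0.57126 <1
  x=-2.615: |R|=0.41114 <1
  x=-2.527: |R|=0.36507 <1
  x=-1.432: |R|=0.17559 <1
  x=-3.558: |R|=1.19292 >1
  x=-3.547: |R|=1.18077 >1
  x=-3.445: |R|=1.07145 >1
Interval (-3.3750, 0).

(-3.3750, 0).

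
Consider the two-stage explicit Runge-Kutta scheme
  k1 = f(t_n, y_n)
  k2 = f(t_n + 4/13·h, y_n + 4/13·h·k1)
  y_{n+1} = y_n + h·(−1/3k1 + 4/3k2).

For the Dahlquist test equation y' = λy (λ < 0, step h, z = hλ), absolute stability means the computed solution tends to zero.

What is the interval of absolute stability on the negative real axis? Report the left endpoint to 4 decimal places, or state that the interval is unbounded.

Set f=λy, z=hλ:
  k1=λy_n ⇒ h·k1=z·y_n;  k2=λ(1+4/13z)y_n ⇒ h·k2=z(1+4/13z)y_n
  y_{n+1}/y_n = 1 − 1/3z + 4/3z(1+4/13z) = 1 + z + 16/39z²
  so R(z) = 1 + z + 16/39z².

Boundary: |R(x)|=1, x<0.
x=-1.05: |R|=0.4023
R=1: x+16/39x²=0 ⇒ x=−39/16=-2.4375; min R=1−1/(4·16/39)=0.3906>−1
Confirm numerically:
  x=-2.167: |R|=0.75952 <1
  x=-2.042: |R|=0.66867 <1
  x=-1.034: |R|=0.40463 <1
  x=-3.020: |R|=1.72170 >1
  x=-2.547: |R|=1.11442 >1
Interval (-2.4375, 0).

(-2.4375, 0).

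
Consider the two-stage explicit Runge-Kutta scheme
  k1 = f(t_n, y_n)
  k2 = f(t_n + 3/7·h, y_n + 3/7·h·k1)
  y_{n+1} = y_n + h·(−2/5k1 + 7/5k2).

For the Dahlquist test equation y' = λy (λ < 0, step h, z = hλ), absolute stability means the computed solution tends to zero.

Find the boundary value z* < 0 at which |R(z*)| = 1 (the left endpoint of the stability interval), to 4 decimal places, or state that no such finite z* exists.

z* = -1.6667.

On y'=λy, z=hλ:
  k1=λy_n ⇒ h·k1=z·y_n;  k2=λ(1+3/7z)y_n ⇒ h·k2=z(1+3/7z)y_n
  y_{n+1}/y_n = 1 − 2/5z + 7/5z(1+3/7z) = 1 + z + 3/5z²
  Hence R(z) = 1 + z + 3/5z².

Find x<0 with |R(x)|<1.
x=-1.77: |R|=1.1097
R=1: x+3/5x²=0 ⇒ x=−5/3=-1.6667; min R=1−1/(4·3/5)=0.5833>−1
Confirm numerically:
  x=-1.539: |R|=0.88211 <1
  x=-1.285: |R|=0.70573 <1
  x=-1.090: |R|=0.62286 <1
  x=-0.772: |R|=0.58559 <1
  x=-2.126: |R|=1.58593 >1
  x=-2.068: |R|=1.49797 >1
  x=-1.738: |R|=1.07439 >1
Stable set (-1.6667, 0).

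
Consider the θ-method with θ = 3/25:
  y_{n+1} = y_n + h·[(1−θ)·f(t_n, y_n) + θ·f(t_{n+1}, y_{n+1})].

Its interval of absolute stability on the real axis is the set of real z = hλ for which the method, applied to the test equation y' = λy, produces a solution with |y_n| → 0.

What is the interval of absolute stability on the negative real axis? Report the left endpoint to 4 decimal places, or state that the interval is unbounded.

(-2.6316, 0).

On y'=λy, z=hλ:
  y_{n+1} = y_n + z·[22/25·y_n + 3/25·y_{n+1}] ⇒ (1 − 3/25z)y_{n+1} = (1 + 22/25z)y_n
  Hence R(z) = (1 + 22/25z)/(1 − 3/25z).

Boundary: |R(x)|=1, x<0.
x=-0.7: |R|=0.3542
R=−1: 1+22/25x = −1+3/25x ⇒ -19/25x=2 ⇒ x=2/(-19/25)=-2.6316
Confirm numerically:
  x=-1.886: |R|=0.53793 <1
  x=-1.673: |R|=0.39328 <1
  x=-1.365: |R|=0.17288 <1
  x=-1.310: |R|=0.13204 <1
  x=-3.105: |R|=1.26213 >1
  x=-2.800: |R|=1.09581 >1
Stable set (-2.6316, 0).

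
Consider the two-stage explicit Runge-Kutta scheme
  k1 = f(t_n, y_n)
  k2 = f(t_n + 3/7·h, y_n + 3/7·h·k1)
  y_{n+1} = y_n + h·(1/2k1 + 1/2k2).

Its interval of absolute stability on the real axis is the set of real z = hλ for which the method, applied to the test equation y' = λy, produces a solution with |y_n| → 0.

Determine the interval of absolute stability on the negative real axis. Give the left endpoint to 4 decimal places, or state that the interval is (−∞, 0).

(-4.6667, 0).

On y'=λy, z=hλ:
  k1=λy_n ⇒ h·k1=z·y_n;  k2=λ(1+3/7z)y_n ⇒ h·k2=z(1+3/7z)y_n
  y_{n+1}/y_n = 1 + 1/2z + 1/2z(1+3/7z) = 1 + z + 3/14z²
  Hence R(z) = 1 + z + 3/14z².

Need |R(x)|<1, x<0.
x=-0.42: |R|=0.6178
R=1: x+3/14x²=0 ⇒ x=−14/3=-4.6667; min R=1−1/(4·3/14)=-0.1667>−1
Confirm numerically:
  x=-4.579: |R|=0.91398 <1
  x=-3.337: |R|=0.04919 <1
  x=-2.010: |R|=0.14426 <1
  x=-1.959: |R|=0.13664 <1
  x=-5.163: |R|=1.54912 >1
  x=-5.107: |R|=1.48188 >1
  x=-4.701: |R|=1.03459 >1
Interval (-4.6667, 0).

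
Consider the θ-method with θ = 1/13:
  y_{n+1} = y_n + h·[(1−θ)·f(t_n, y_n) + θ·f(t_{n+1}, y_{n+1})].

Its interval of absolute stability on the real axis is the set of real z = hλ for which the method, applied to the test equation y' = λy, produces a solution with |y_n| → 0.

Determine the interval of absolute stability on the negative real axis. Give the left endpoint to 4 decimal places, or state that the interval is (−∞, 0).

On y'=λy, z=hλ:
  y_{n+1} = y_n + z·[12/13·y_n + 1/13·y_{n+1}] ⇒ (1 − 1/13z)y_{n+1} = (1 + 12/13z)y_n
  ⇒ R(z) = (1 + 12/13z)/(1 − 1/13z).

Need |R(x)|<1, x<0.
x=-0.94: |R|=0.1234
R=−1: 1+12/13x = −1+1/13x ⇒ -11/13x=2 ⇒ x=2/(-11/13)=-2.3636
Confirm numerically:
  x=-2.178: |R|=0.86546 <1
  x=-1.728: |R|=0.52526 <1
  x=-1.613: |R|=0.43496 <1
  x=-1.222: |R|=0.11700 <1
  x=-2.796: |R|=1.30109 >1
  x=-2.670: |R|=1.21506 >1
  x=-2.397: |R|=1.02384 >1
So |R|<1 on (-2.3636, 0).

(-2.3636, 0).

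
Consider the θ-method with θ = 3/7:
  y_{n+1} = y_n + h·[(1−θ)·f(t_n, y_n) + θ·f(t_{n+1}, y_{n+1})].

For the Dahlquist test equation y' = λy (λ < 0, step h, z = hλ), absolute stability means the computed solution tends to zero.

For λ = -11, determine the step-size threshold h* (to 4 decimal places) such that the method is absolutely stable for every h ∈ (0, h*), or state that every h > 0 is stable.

(-14.0000,0); λ=-11 ⇒ h* = (14)/11 = 1.2727.

Set f=λy, z=hλ:
  y_{n+1} = y_n + z·[4/7·y_n + 3/7·y_{n+1}] ⇒ (1 − 3/7z)y_{n+1} = (1 + 4/7z)y_n
  R(z) = (1 + 4/7z)/(1 − 3/7z).

Boundary: |R(x)|=1, x<0.
x=-0.77: |R|=0.4211
R=−1: 1+4/7x = −1+3/7x ⇒ -1/7x=2 ⇒ x=2/(-1/7)=-14.0000
Confirm numerically:
  x=-13.139: |R|=0.98145 <1
  x=-12.095: |R|=0.95599 <1
  x=-7.863: |R|=0.79937 <1
  x=-14.379: |R|=1.00756 >1
  x=-14.149: |R|=1.00301 >1
  x=-14.037: |R|=1.00075 >1
Stable set (-14.0000, 0).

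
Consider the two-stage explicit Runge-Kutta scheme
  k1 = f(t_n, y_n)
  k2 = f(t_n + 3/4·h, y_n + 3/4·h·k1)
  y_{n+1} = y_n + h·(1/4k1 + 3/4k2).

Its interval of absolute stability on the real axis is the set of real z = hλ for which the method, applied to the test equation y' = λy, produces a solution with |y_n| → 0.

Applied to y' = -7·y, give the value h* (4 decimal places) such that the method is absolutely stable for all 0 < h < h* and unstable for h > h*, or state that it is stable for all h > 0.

Test eqn y'=λy, z=hλ:
  k1=λy_n ⇒ h·k1=z·y_n;  k2=λ(1+3/4z)y_n ⇒ h·k2=z(1+3/4z)y_n
  y_{n+1}/y_n = 1 + 1/4z + 3/4z(1+3/4z) = 1 + z + 9/16z²
  ⇒ R(z) = 1 + z + 9/16z².

Solve |R(x)|<1 on ℝ⁻.
x=-0.89: |R|=0.5556
R=1: x+9/16x²=0 ⇒ x=−16/9=-1.7778; min R=1−1/(4·9/16)=0.5556>−1
Confirm numerically:
  x=-1.258: |R|=0.63219 <1
  x=-1.102: |R|=0.58110 <1
  x=-0.955: |R|=0.55801 <1
  x=-0.913: |R|=0.55588 <1
  x=-2.271: |R|=1.63006 >1
  x=-2.125: |R|=1.41504 >1
Interval (-1.7778, 0).

(-1.7778,0); λ=-7 ⇒ h* = (16/9)/7 = 0.2540.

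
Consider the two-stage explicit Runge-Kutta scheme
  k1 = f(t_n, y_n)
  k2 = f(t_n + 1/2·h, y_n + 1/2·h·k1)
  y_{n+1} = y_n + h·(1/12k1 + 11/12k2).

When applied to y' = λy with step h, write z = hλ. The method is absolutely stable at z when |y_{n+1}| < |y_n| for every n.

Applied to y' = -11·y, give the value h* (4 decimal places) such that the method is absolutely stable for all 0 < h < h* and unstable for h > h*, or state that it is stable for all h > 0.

Test eqn y'=λy, z=hλ:
  k1=λy_n ⇒ h·k1=z·y_n;  k2=λ(1+1/2z)y_n ⇒ h·k2=z(1+1/2z)y_n
  y_{n+1}/y_n = 1 + 1/12z + 11/12z(1+1/2z) = 1 + z + 11/24z²
  ⇒ R(z) = 1 + z + 11/24z².

Find x<0 with |R(x)|<1.
x=-0.87: |R|=0.4769
R=1: x+11/24x²=0 ⇒ x=−24/11=-2.1818; min R=1−1/(4·11/24)=0.4545>−1
Confirm numerically:
  x=-2.094: |R|=0.91572 <1
  x=-1.976: |R|=0.81360 <1
  x=-1.703: |R|=0.62626 <1
  x=-1.222: |R|=0.46242 <1
  x=-2.624: |R|=1.53180 >1
  x=-2.446: |R|=1.29617 >1
  x=-2.231: |R|=1.05029 >1
So |R|<1 on (-2.1818, 0).

(-2.1818,0); λ=-11 ⇒ h* = (24/11)/11 = 0.1983.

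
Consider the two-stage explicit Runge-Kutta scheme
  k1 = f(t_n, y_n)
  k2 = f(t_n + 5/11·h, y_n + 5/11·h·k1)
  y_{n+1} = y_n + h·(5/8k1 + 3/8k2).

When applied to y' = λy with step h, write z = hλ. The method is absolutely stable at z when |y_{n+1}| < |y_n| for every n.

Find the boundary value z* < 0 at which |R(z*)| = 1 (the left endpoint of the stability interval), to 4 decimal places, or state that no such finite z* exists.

z* = -5.8667.

Test eqn y'=λy, z=hλ:
  k1=λy_n ⇒ h·k1=z·y_n;  k2=λ(1+5/11z)y_n ⇒ h·k2=z(1+5/11z)y_n
  y_{n+1}/y_n = 1 + 5/8z + 3/8z(1+5/11z) = 1 + z + 15/88z²
  R(z) = 1 + z + 15/88z².

Solve |R(x)|<1 on ℝ⁻.
x=-0.38: |R|=0.6446
R=1: x+15/88x²=0 ⇒ x=−88/15=-5.8667; min R=1−1/(4·15/88)=-0.4667>−1
Confirm numerically:
  x=-4.163: |R|=0.20893 <1
  x=-2.976: |R|=0.46636 <1
  x=-2.608: |R|=0.44863 <1
  x=-2.491: |R|=0.43332 <1
  x=-5.973: |R|=1.10826 >1
  x=-5.889: |R|=1.02242 >1
So |R|<1 on (-5.8667, 0).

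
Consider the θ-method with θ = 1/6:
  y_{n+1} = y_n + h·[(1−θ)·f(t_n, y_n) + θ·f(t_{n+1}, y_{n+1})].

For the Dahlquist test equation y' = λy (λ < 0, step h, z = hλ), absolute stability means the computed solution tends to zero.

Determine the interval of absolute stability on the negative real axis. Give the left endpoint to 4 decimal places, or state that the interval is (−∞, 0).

(-3.0000, 0).

Test eqn y'=λy, z=hλ:
  y_{n+1} = y_n + z·[5/6·y_n + 1/6·y_{n+1}] ⇒ (1 − 1/6z)y_{n+1} = (1 + 5/6z)y_n
  ⇒ R(z) = (1 + 5/6z)/(1 − 1/6z).

Solve |R(x)|<1 on ℝ⁻.
x=-0.88: |R|=0.2326
R=−1: 1+5/6x = −1+1/6x ⇒ -2/3x=2 ⇒ x=2/(-2/3)=-3.0000
Confirm numerically:
  x=-2.586: |R|=0.80713 <1
  x=-2.168: |R|=0.59256 <1
  x=-1.551: |R|=0.23242 <1
  x=-3.578: |R|=1.24139 >1
  x=-3.152: |R|=1.06643 >1
Stable set (-3.0000, 0).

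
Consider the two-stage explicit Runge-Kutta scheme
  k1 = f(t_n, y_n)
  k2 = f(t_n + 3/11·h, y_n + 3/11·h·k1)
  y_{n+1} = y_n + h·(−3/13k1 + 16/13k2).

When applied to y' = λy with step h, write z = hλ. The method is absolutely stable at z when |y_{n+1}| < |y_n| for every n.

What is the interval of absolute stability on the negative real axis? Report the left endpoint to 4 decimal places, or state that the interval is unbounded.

Test eqn y'=λy, z=hλ:
  k1=λy_n ⇒ h·k1=z·y_n;  k2=λ(1+3/11z)y_n ⇒ h·k2=z(1+3/11z)y_n
  y_{n+1}/y_n = 1 − 3/13z + 16/13z(1+3/11z) = 1 + z + 48/143z²
  so R(z) = 1 + z + 48/143z².

Solve |R(x)|<1 on ℝ⁻.
x=-0.5: |R|=0.5839
R=1: x+48/143x²=0 ⇒ x=−143/48=-2.9792; min R=1−1/(4·48/143)=0.2552>−1
Confirm numerically:
  x=-2.446: |R|=0.56225 <1
  x=-2.111: |R|=0.38483 <1
  x=-1.461: |R|=0.25548 <1
  x=-3.503: |R|=1.61594 >1
  x=-3.173: |R|=1.20644 >1
  x=-3.048: |R|=1.07042 >1
Interval (-2.9792, 0).

z∈(-2.9792,0).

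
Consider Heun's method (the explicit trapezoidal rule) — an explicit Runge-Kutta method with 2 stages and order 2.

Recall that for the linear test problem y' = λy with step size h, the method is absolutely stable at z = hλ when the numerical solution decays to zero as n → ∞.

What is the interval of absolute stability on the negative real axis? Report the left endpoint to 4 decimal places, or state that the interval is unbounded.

On y'=λy, z=hλ:
  order 2, 2-stage ⇒ R(z)=1+z+z^2/2
  (e.g. R(-0.97)=0.50045, |R|=0.50045)

Find x<0 with |R(x)|<1.
x=-0.97: |R|=0.5005
|R(-2.09)|=1.0940 |R(-1.77)|=0.7964 |R(-1.02)|=0.5002
Bisect:
  x_lo=-2.6467 |R|=1.8558  x_hi=-0.2197 |R|=0.8044
  mid=-1.43320 |R|=0.59383 →hi
  mid=-2.03994 |R|=1.04073 →lo
  mid=-1.73657 |R|=0.77126 →hi
  mid=-1.88825 |R|=0.89449 →hi
  mid=-1.96409 |R|=0.96474 →hi
  mid=-2.00201 |R|=1.00202 →lo
  mid=-1.98305 |R|=0.98320 →hi
  ...
  [-2.00009,-1.99994] ⇒ x*=-2.0000
Interval (-2.0000, 0).

(-2.0000, 0).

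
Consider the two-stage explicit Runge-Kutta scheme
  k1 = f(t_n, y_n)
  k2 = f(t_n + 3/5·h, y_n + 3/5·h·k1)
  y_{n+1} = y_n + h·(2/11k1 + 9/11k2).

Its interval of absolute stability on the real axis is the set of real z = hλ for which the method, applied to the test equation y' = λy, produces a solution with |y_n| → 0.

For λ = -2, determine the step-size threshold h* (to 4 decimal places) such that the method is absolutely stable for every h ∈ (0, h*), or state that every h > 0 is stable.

Test eqn y'=λy, z=hλ:
  k1=λy_n ⇒ h·k1=z·y_n;  k2=λ(1+3/5z)y_n ⇒ h·k2=z(1+3/5z)y_n
  y_{n+1}/y_n = 1 + 2/11z + 9/11z(1+3/5z) = 1 + z + 27/55z²
  R(z) = 1 + z + 27/55z².

Find x<0 with |R(x)|<1.
x=-0.73: |R|=0.5316
R=1: x+27/55x²=0 ⇒ x=−55/27=-2.0370; min R=1−1/(4·27/55)=0.4907>−1
Confirm numerically:
  x=-1.862: |R|=0.84000 <1
  x=-1.296: |R|=0.52854 <1
  x=-1.026: |R|=0.49077 <1
  x=-0.821: |R|=0.50989 <1
  x=-2.379: |R|=1.39937 >1
  x=-2.280: |R|=1.27194 >1
  x=-2.207: |R|=1.18414 >1
Stable set (-2.0370, 0).

(-2.0370,0); λ=-2 ⇒ h* = (55/27)/2 = 1.0185.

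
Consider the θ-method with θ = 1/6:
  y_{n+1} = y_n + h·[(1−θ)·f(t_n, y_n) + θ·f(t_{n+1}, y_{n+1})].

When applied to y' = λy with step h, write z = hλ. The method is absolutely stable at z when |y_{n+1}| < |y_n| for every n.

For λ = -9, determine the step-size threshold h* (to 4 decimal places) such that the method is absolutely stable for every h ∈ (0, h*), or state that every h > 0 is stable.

With y'=λy (z=hλ):
  y_{n+1} = y_n + z·[5/6·y_n + 1/6·y_{n+1}] ⇒ (1 − 1/6z)y_{n+1} = (1 + 5/6z)y_n
  Hence R(z) = (1 + 5/6z)/(1 − 1/6z).

Find x<0 with |R(x)|<1.
x=-0.97: |R|=0.1650
R=−1: 1+5/6x = −1+1/6x ⇒ -2/3x=2 ⇒ x=2/(-2/3)=-3.0000
Confirm numerically:
  x=-2.707: |R|=0.86540 <1
  x=-1.680: |R|=0.31250 <1
  x=-1.257: |R|=0.03927 <1
  x=-3.572: |R|=1.23903 >1
  x=-3.423: |R|=1.17956 >1
  x=-3.373: |R|=1.15918 >1
Stable set (-3.0000, 0).

(-3.0000,0); λ=-9 ⇒ h* = (3)/9 = 0.3333.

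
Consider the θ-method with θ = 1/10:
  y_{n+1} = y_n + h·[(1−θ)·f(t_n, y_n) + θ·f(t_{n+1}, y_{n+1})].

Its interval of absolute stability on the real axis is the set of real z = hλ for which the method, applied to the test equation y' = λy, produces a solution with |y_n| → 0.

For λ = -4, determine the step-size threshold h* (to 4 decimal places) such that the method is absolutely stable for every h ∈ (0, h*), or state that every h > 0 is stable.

On y'=λy, z=hλ:
  y_{n+1} = y_n + z·[9/10·y_n + 1/10·y_{n+1}] ⇒ (1 − 1/10z)y_{n+1} = (1 + 9/10z)y_n
  so R(z) = (1 + 9/10z)/(1 − 1/10z).

Find x<0 with |R(x)|<1.
x=-1.68: |R|=0.4384
R=−1: 1+9/10x = −1+1/10x ⇒ -4/5x=2 ⇒ x=2/(-4/5)=-2.5000
Confirm numerically:
  x=-2.439: |R|=0.96077 <1
  x=-2.210: |R|=0.80999 <1
  x=-1.747: |R|=0.48719 <1
  x=-1.675: |R|=0.43469 <1
  x=-3.017: |R|=1.31774 >1
  x=-2.786: |R|=1.17895 >1
Stable set (-2.5000, 0).

(-2.5000,0); λ=-4 ⇒ h* = (5/2)/4 = 0.6250.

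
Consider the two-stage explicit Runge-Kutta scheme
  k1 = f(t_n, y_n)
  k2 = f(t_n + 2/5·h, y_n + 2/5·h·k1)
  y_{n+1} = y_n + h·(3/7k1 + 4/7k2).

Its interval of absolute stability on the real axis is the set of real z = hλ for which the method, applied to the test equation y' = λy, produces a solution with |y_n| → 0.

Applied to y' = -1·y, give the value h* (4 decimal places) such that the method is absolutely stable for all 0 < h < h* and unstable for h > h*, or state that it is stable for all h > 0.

(-4.3750,0); λ=-1 ⇒ h* = (35/8)/1 = 4.3750.

Set f=λy, z=hλ:
  k1=λy_n ⇒ h·k1=z·y_n;  k2=λ(1+2/5z)y_n ⇒ h·k2=z(1+2/5z)y_n
  y_{n+1}/y_n = 1 + 3/7z + 4/7z(1+2/5z) = 1 + z + 8/35z²
  Hence R(z) = 1 + z + 8/35z².

Need |R(x)|<1, x<0.
x=-1.66: |R|=0.0301
R=1: x+8/35x²=0 ⇒ x=−35/8=-4.3750; min R=1−1/(4·8/35)=-0.0938>−1
Confirm numerically:
  x=-3.303: |R|=0.19067 <1
  x=-2.773: |R|=0.01539 <1
  x=-2.662: |R|=0.04229 <1
  x=-1.913: |R|=0.07653 <1
  x=-4.935: |R|=1.63168 >1
  x=-4.511: |R|=1.14023 >1
Interval (-4.3750, 0).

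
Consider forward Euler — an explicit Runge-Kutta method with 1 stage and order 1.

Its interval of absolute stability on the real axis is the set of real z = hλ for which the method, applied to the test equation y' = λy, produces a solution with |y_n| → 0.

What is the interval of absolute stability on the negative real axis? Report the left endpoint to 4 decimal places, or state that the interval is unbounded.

(-2.0000, 0).

On y'=λy, z=hλ:
  order 1, 1-stage ⇒ R(z)=1+z
  (e.g. R(-0.73)=0.27000, |R|=0.27000)

Need |R(x)|<1, x<0.
x=-0.73: |R|=0.2700
|R(-1.92)|=0.9200 |R(-1.67)|=0.6700 |R(-0.9)|=0.1000
Bisect:
  x_lo=-2.8434 |R|=1.8434  x_hi=-0.1395 |R|=0.8605
  mid=-1.49149 |R|=0.49149 →hi
  mid=-2.16746 |R|=1.16746 →lo
  mid=-1.82947 |R|=0.82947 →hi
  mid=-1.99847 |R|=0.99847 →hi
  mid=-2.08296 |R|=1.08296 →lo
  mid=-2.04072 |R|=1.04072 →lo
  mid=-2.01959 |R|=1.01959 →lo
  ...
  [-2.00012,-1.99995] ⇒ x*=-2.0000
Interval (-2.0000, 0).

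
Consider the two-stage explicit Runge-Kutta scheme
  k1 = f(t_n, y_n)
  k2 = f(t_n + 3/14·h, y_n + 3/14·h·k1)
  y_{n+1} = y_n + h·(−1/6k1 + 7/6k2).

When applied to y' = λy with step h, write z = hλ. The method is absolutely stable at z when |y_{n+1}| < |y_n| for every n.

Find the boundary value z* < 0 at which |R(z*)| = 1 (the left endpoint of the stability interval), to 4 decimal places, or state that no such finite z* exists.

left endpoint -4.0000.

With y'=λy (z=hλ):
  k1=λy_n ⇒ h·k1=z·y_n;  k2=λ(1+3/14z)y_n ⇒ h·k2=z(1+3/14z)y_n
  y_{n+1}/y_n = 1 − 1/6z + 7/6z(1+3/14z) = 1 + z + 1/4z²
  so R(z) = 1 + z + 1/4z².

Find x<0 with |R(x)|<1.
x=-0.48: |R|=0.5776
R=1: x+1/4x²=0 ⇒ x=−4=-4.0000; min R=1−1/(4·1/4)=0.0000>−1
Confirm numerically:
  x=-3.675: |R|=0.70141 <1
  x=-3.282: |R|=0.41088 <1
  x=-2.608: |R|=0.09242 <1
  x=-2.250: |R|=0.01562 <1
  x=-4.217: |R|=1.22877 >1
  x=-4.036: |R|=1.03632 >1
Interval (-4.0000, 0).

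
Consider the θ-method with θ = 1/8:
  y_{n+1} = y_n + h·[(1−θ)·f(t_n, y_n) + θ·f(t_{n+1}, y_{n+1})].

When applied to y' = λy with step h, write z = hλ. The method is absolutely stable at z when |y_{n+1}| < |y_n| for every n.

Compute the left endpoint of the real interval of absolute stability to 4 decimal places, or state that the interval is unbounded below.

Test eqn y'=λy, z=hλ:
  y_{n+1} = y_n + z·[7/8·y_n + 1/8·y_{n+1}] ⇒ (1 − 1/8z)y_{n+1} = (1 + 7/8z)y_n
  Hence R(z) = (1 + 7/8z)/(1 − 1/8z).

Need |R(x)|<1, x<0.
x=-1.74: |R|=0.4292
R=−1: 1+7/8x = −1+1/8x ⇒ -3/4x=2 ⇒ x=2/(-3/4)=-2.6667
Confirm numerically:
  x=-2.255: |R|=0.75914 <1
  x=-2.132: |R|=0.68338 <1
  x=-1.885: |R|=0.52554 <1
  x=-1.776: |R|=0.45336 <1
  x=-3.171: |R|=1.27088 >1
  x=-3.170: |R|=1.27037 >1
  x=-2.761: |R|=1.05260 >1
So |R|<1 on (-2.6667, 0).

left endpoint -2.6667.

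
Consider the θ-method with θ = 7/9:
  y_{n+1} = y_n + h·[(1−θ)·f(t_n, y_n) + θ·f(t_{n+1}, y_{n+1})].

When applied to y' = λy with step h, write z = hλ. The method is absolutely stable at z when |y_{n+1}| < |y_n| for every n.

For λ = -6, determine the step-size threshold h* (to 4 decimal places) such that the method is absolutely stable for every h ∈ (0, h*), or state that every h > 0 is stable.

unbounded; (−∞, 0). Any h>0 works for λ=-6.

Set f=λy, z=hλ:
  y_{n+1} = y_n + z·[2/9·y_n + 7/9·y_{n+1}] ⇒ (1 − 7/9z)y_{n+1} = (1 + 2/9z)y_n
  so R(z) = (1 + 2/9z)/(1 − 7/9z).

Boundary: |R(x)|=1, x<0.
x=-1.06: |R|=0.4190
x=-2: |R|=0.2174
x=-10: |R|=0.1392
x=-100: |R|=0.2694
θ=7/9≥1/2 ⇒ |1+2/9x|<|1−7/9x| ∀x<0 ⇒ unbounded interval.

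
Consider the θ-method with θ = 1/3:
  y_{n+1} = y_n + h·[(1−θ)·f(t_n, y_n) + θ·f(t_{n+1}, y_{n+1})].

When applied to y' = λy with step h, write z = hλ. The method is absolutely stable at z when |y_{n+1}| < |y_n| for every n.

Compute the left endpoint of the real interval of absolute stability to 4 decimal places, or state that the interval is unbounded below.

left endpoint -6.0000.

On y'=λy, z=hλ:
  y_{n+1} = y_n + z·[2/3·y_n + 1/3·y_{n+1}] ⇒ (1 − 1/3z)y_{n+1} = (1 + 2/3z)y_n
  ⇒ R(z) = (1 + 2/3z)/(1 − 1/3z).

Need |R(x)|<1, x<0.
x=-0.5: |R|=0.5714
R=−1: 1+2/3x = −1+1/3x ⇒ -1/3x=2 ⇒ x=2/(-1/3)=-6.0000
Confirm numerically:
  x=-5.352: |R|=0.92241 <1
  x=-5.272: |R|=0.91199 <1
  x=-3.908: |R|=0.69716 <1
  x=-3.472: |R|=0.60939 <1
  x=-6.383: |R|=1.04082 >1
  x=-6.374: |R|=1.03990 >1
  x=-6.125: |R|=1.01370 >1
Stable set (-6.0000, 0).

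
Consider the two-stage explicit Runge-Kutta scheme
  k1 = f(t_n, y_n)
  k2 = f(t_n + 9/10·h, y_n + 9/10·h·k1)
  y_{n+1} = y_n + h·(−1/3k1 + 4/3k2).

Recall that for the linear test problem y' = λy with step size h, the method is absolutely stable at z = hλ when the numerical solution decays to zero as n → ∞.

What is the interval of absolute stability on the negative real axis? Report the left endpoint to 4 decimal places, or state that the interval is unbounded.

z∈(-0.8333,0).

Test eqn y'=λy, z=hλ:
  k1=λy_n ⇒ h·k1=z·y_n;  k2=λ(1+9/10z)y_n ⇒ h·k2=z(1+9/10z)y_n
  y_{n+1}/y_n = 1 − 1/3z + 4/3z(1+9/10z) = 1 + z + 6/5z²
  so R(z) = 1 + z + 6/5z².

Find x<0 with |R(x)|<1.
x=-1.26: |R|=1.6451
R=1: x+6/5x²=0 ⇒ x=−5/6=-0.8333; min R=1−1/(4·6/5)=0.7917>−1
Confirm numerically:
  x=-0.732: |R|=0.91099 <1
  x=-0.685: |R|=0.87807 <1
  x=-0.638: |R|=0.85045 <1
  x=-0.414: |R|=0.79168 <1
  x=-1.225: |R|=1.57575 >1
  x=-1.164: |R|=1.46188 >1
  x=-1.003: |R|=1.20421 >1
Interval (-0.8333, 0).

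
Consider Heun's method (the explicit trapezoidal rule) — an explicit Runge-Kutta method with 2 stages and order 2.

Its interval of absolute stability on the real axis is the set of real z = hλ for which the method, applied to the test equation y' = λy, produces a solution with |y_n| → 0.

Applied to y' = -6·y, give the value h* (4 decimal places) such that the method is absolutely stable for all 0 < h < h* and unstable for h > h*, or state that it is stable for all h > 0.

(-2.0000,0); λ=-6 ⇒ h* = 0.3333.

On y'=λy, z=hλ:
  order 2, 2-stage ⇒ R(z)=1+z+z^2/2
  (e.g. R(-0.66)=0.55780, |R|=0.55780)

Need |R(x)|<1, x<0.
x=-0.66: |R|=0.5578
|R(-1.79)|=0.8121 |R(-0.86)|=0.5098 |R(-0.55)|=0.6013
Bisect:
  x_lo=-2.5701 |R|=1.7326  x_hi=-0.3494 |R|=0.7117
  mid=-1.45975 |R|=0.60568 →hi
  mid=-2.01493 |R|=1.01504 →lo
  mid=-1.73734 |R|=0.77184 →hi
  mid=-1.87614 |R|=0.88381 →hi
  mid=-1.94553 |R|=0.94702 →hi
  mid=-1.98023 |R|=0.98043 →hi
  mid=-1.99758 |R|=0.99759 →hi
  mid=-2.00626 |R|=1.00628 →lo
  mid=-2.00192 |R|=1.00192 →lo
  mid=-1.99975 |R|=0.99975 →hi
  ...
  [-2.00002,-1.99989] ⇒ x*=-2.0000
Stable set (-2.0000, 0).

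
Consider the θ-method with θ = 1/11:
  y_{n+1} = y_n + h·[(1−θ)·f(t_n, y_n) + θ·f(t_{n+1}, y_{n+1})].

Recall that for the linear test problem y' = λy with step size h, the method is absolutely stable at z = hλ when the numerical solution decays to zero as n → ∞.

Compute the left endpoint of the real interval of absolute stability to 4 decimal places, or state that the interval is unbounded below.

left endpoint -2.4444.

On y'=λy, z=hλ:
  y_{n+1} = y_n + z·[10/11·y_n + 1/11·y_{n+1}] ⇒ (1 − 1/11z)y_{n+1} = (1 + 10/11z)y_n
  R(z) = (1 + 10/11z)/(1 − 1/11z).

Boundary: |R(x)|=1, x<0.
x=-0.69: |R|=0.3507
R=−1: 1+10/11x = −1+1/11x ⇒ -9/11x=2 ⇒ x=2/(-9/11)=-2.4444
Confirm numerically:
  x=-2.253: |R|=0.86999 <1
  x=-2.058: |R|=0.73365 <1
  x=-1.417: |R|=0.25530 <1
  x=-3.019: |R|=1.36886 >1
  x=-2.935: |R|=1.31683 >1
  x=-2.736: |R|=1.19103 >1
So |R|<1 on (-2.4444, 0).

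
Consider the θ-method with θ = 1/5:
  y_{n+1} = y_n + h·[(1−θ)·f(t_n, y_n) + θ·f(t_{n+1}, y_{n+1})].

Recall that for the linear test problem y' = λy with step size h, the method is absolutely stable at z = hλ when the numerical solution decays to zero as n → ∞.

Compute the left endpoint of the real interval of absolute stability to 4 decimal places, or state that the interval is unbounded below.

On y'=λy, z=hλ:
  y_{n+1} = y_n + z·[4/5·y_n + 1/5·y_{n+1}] ⇒ (1 − 1/5z)y_{n+1} = (1 + 4/5z)y_n
  ⇒ R(z) = (1 + 4/5z)/(1 − 1/5z).

Find x<0 with |R(x)|<1.
x=-1.16: |R|=0.0584
R=−1: 1+4/5x = −1+1/5x ⇒ -3/5x=2 ⇒ x=2/(-3/5)=-3.3333
Confirm numerically:
  x=-2.912: |R|=0.84024 <1
  x=-2.829: |R|=0.80674 <1
  x=-1.708: |R|=0.27311 <1
  x=-3.591: |R|=1.08998 >1
  x=-3.503: |R|=1.05986 >1
So |R|<1 on (-3.3333, 0).

left endpoint -3.3333.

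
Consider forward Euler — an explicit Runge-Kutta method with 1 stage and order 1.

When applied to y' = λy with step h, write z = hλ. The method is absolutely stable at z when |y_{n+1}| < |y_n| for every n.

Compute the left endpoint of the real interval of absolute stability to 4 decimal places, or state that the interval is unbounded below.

On y'=λy, z=hλ:
  order 1, 1-stage ⇒ R(z)=1+z
  (e.g. R(-1.14)=-0.14000, |R|=0.14000)

Boundary: |R(x)|=1, x<0.
x=-1.14: |R|=0.1400
|R(-1.87)|=0.8700 |R(-1.33)|=0.3300 |R(-0.75)|=0.2500
Bisect:
  x_lo=-2.6379 |R|=1.6379  x_hi=-0.2368 |R|=0.7632
  mid=-1.43732 |R|=0.43732 →hi
  mid=-2.03760 |R|=1.03760 →lo
  mid=-1.73746 |R|=0.73746 →hi
  mid=-1.88753 |R|=0.88753 →hi
  mid=-1.96256 |R|=0.96256 →hi
  mid=-2.00008 |R|=1.00008 →lo
  mid=-1.98132 |R|=0.98132 →hi
  ...
  [-2.00008,-1.99993] ⇒ x*=-2.0000
Stable set (-2.0000, 0).

left endpoint -2.0000.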